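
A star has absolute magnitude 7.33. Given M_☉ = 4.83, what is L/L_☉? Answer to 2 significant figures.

M − M_☉ = 7.33 − 4.83 = 2.500
L/L_☉ = 10^(−0.4 (M − M_☉)) = 10^-1.000 = 0.1000

L/L_☉ ≈ 0.10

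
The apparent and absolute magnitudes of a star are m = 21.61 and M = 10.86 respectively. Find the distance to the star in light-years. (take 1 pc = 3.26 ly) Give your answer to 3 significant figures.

d ≈ 4600 ly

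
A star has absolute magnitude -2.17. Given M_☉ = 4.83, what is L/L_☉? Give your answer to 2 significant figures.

M − M_☉ = -2.17 − 4.83 = -7.000
L/L_☉ = 10^(−0.4 (M − M_☉)) = 10^2.800 = 631.0

L/L_☉ ≈ 630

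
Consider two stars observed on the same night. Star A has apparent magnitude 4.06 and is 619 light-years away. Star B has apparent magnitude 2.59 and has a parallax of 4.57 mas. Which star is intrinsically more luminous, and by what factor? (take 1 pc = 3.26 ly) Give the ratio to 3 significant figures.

Star A: d = 619 ly / 3.26 = 189.9 pc
Star A: M = m − 5 log₁₀ d + 5 = 4.06 − 5·2.2785 + 5 = -2.332
Star B: p = 4.57 mas = 4.57×10^-3″ → d = 1/p = 218.8 pc
Star B: M = m − 5 log₁₀ d + 5 = 2.59 − 5·2.3401 + 5 = -4.110
ΔM = M_A − M_B = -2.332 − (-4.110) = 1.778; smaller M is more luminous → Star B.
L ratio = 10^(0.4 |ΔM|) = 10^0.711 = 5.143

Star B is more luminous, by a factor of 5.14.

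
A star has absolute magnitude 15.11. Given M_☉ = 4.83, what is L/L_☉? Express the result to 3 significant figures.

M − M_☉ = 15.11 − 4.83 = 10.280
L/L_☉ = 10^(−0.4 (M − M_☉)) = 10^-4.112 = 7.727×10^-5

L/L_☉ ≈ 7.73×10^-5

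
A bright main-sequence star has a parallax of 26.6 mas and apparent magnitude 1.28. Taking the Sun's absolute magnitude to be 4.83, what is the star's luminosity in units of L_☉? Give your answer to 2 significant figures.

d = 1/p = 1000/26.6 mas = 37.59 pc
M = m − 5 log₁₀ d + 5 = 1.28 − 5·1.5751 + 5 = -1.596
M − M_☉ = -1.596 − 4.83 = -6.426
L/L_☉ = 10^(−0.4 × -6.426) = 371.7

L/L_☉ ≈ 370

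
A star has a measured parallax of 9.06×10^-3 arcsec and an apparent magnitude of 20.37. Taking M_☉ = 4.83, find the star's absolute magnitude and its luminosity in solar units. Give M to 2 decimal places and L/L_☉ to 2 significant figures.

M ≈ 15.16; L/L_☉ ≈ 7.4×10^-5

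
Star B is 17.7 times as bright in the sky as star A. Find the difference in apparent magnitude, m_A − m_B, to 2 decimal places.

m_A − m_B ≈ 3.12

Pogson: Δm = −2.5 log₁₀(ratio) = −2.5 log₁₀(17.7) = −2.5 × 1.2480 = -3.120
Star B is brighter so has the smaller magnitude: m_A − m_B is positive.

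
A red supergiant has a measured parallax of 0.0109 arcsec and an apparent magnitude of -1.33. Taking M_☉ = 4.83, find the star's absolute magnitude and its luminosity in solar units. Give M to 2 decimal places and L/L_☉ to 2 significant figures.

M ≈ -6.14; L/L_☉ ≈ 24000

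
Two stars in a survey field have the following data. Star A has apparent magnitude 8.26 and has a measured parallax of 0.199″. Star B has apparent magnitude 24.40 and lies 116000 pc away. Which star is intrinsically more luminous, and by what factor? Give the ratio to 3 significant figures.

Star A: d = 1/p = 1/0.199″ = 5.025 pc
Star A: M = m − 5 log₁₀ d + 5 = 8.26 − 5·0.7011 + 5 = 9.754
Star B: M = m − 5 log₁₀ d + 5 = 24.40 − 5·5.0645 + 5 = 4.078
ΔM = M_A − M_B = 9.754 − (4.078) = 5.677; smaller M is more luminous → Star B.
L ratio = 10^(0.4 |ΔM|) = 10^2.271 = 186.5

Star B is more luminous, by a factor of 186.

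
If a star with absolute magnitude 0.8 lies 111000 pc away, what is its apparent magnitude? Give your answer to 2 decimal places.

m ≈ 21.03

m = M + 5 log₁₀ d − 5 = 0.8 + 5·5.0453 − 5 = 21.027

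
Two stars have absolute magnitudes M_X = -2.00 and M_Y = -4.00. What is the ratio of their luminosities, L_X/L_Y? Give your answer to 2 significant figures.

L_X/L_Y ≈ 0.16

ΔM = M_X − M_Y = 2.00
L_X/L_Y = 10^(−0.4 ΔM) = 10^-0.800 = 0.1585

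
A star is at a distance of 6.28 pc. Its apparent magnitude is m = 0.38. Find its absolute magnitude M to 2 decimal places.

M ≈ 1.39

5 log₁₀(d/10 pc) = 5 log₁₀(6.280) − 5 = -1.010
M = m − 5 log₁₀(d/10) = 0.38 + 1.010 = 1.390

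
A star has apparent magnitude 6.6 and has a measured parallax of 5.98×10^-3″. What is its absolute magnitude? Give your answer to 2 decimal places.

M ≈ 0.48

d = 1/p = 1/5.98×10^-3″ = 167.2 pc
5 log₁₀(d/10 pc) = 5 log₁₀(167.2) − 5 = 6.116
M = m − 5 log₁₀(d/10) = 6.6 − 6.116 = 0.484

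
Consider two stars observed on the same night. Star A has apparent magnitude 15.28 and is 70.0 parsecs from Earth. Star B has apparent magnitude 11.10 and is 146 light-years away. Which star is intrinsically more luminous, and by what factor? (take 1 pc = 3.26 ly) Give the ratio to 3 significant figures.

Star B is more luminous, by a factor of 19.2.

Star A: M = m − 5 log₁₀ d + 5 = 15.28 − 5·1.8451 + 5 = 11.055
Star B: d = 146 ly / 3.26 = 44.79 pc
Star B: M = m − 5 log₁₀ d + 5 = 11.10 − 5·1.6511 + 5 = 7.844
ΔM = M_A − M_B = 11.055 − (7.844) = 3.210; smaller M is more luminous → Star B.
L ratio = 10^(0.4 |ΔM|) = 10^1.284 = 19.23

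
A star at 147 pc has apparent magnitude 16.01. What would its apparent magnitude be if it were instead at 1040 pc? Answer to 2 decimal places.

Flux ∝ 1/d², so Δm = 5 log₁₀(d₂/d₁) = 5 log₁₀(1040/147) = 4.249
m₂ = m₁ + Δm = 16.01 + (4.249) = 20.259

m ≈ 20.26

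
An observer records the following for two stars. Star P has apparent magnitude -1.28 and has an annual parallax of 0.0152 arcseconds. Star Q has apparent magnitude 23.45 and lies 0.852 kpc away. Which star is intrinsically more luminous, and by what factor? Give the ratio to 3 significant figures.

Star P is more luminous, by a factor of 4.65×10^7.

Star P: d = 1/p = 1/0.0152″ = 65.79 pc
Star P: M = m − 5 log₁₀ d + 5 = -1.28 − 5·1.8182 + 5 = -5.371
Star Q: d = 0.852 kpc = 852.0 pc
Star Q: M = m − 5 log₁₀ d + 5 = 23.45 − 5·2.9304 + 5 = 13.798
ΔM = M_P − M_Q = -5.371 − (13.798) = -19.169; smaller M is more luminous → Star P.
L ratio = 10^(0.4 |ΔM|) = 10^7.667 = 4.650×10^7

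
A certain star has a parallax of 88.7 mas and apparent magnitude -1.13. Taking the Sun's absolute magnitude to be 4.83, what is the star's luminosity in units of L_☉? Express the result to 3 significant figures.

L/L_☉ ≈ 308

d = 1/p = 1000/88.7 mas = 11.27 pc
M = m − 5 log₁₀ d + 5 = -1.13 − 5·1.0521 + 5 = -1.390
M − M_☉ = -1.390 − 4.83 = -6.220
L/L_☉ = 10^(−0.4 × -6.220) = 307.7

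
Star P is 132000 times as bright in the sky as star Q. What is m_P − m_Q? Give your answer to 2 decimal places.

m_P − m_Q ≈ -12.80

Pogson: Δm = −2.5 log₁₀(ratio) = −2.5 log₁₀(132000) = −2.5 × 5.1206 = -12.801
Star P is brighter, so it has the smaller magnitude: the difference is negative.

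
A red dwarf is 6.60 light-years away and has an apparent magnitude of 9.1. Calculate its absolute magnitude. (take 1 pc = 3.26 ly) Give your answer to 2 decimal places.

M ≈ 12.57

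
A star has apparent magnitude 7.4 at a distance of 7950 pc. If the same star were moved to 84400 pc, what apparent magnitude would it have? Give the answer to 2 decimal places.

m ≈ 12.53

Flux ∝ 1/d², so Δm = 5 log₁₀(d₂/d₁) = 5 log₁₀(84400/7950) = 5.130
m₂ = m₁ + Δm = 7.4 + (5.130) = 12.530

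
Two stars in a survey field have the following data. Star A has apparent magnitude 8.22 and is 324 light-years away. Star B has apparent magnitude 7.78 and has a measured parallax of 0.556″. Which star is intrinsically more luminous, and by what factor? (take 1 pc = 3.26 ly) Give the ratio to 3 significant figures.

Star A: d = 324 ly / 3.26 = 99.39 pc
Star A: M = m − 5 log₁₀ d + 5 = 8.22 − 5·1.9973 + 5 = 3.233
Star B: d = 1/p = 1/0.556″ = 1.799 pc
Star B: M = m − 5 log₁₀ d + 5 = 7.78 − 5·0.2549 + 5 = 11.505
ΔM = M_A − M_B = 3.233 − (11.505) = -8.272; smaller M is more luminous → Star A.
L ratio = 10^(0.4 |ΔM|) = 10^3.309 = 2036

Star A is more luminous, by a factor of 2040.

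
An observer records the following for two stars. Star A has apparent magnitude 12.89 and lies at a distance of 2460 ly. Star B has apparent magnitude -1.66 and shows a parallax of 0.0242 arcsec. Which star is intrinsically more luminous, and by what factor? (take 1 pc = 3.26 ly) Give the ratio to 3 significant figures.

Star B is more luminous, by a factor of 1980.

Star A: d = 2460 ly / 3.26 = 754.6 pc
Star A: M = m − 5 log₁₀ d + 5 = 12.89 − 5·2.8777 + 5 = 3.501
Star B: d = 1/p = 1/0.0242″ = 41.32 pc
Star B: M = m − 5 log₁₀ d + 5 = -1.66 − 5·1.6162 + 5 = -4.741
ΔM = M_A − M_B = 3.501 − (-4.741) = 8.242; smaller M is more luminous → Star B.
L ratio = 10^(0.4 |ΔM|) = 10^3.297 = 1981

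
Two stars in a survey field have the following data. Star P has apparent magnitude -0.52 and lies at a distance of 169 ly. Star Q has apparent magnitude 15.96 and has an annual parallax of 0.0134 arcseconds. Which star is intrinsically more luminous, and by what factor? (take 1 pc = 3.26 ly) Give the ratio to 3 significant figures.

Star P is more luminous, by a factor of 1.89×10^6.

Star P: d = 169 ly / 3.26 = 51.84 pc
Star P: M = m − 5 log₁₀ d + 5 = -0.52 − 5·1.7147 + 5 = -4.093
Star Q: d = 1/p = 1/0.0134″ = 74.63 pc
Star Q: M = m − 5 log₁₀ d + 5 = 15.96 − 5·1.8729 + 5 = 11.596
ΔM = M_P − M_Q = -4.093 − (11.596) = -15.689; smaller M is more luminous → Star P.
L ratio = 10^(0.4 |ΔM|) = 10^6.276 = 1.886×10^6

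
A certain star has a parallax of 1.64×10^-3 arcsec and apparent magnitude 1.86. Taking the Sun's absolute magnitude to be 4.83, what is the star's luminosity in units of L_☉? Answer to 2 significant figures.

L/L_☉ ≈ 57000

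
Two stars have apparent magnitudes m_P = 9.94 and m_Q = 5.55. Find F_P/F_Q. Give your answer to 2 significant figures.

F_P/F_Q ≈ 0.018

Δm = 9.94 − (5.55) = 4.39
Flux ratio = 10^(−0.4 Δm) = 10^(−0.4 × 4.39) = 10^-1.756 = 0.01754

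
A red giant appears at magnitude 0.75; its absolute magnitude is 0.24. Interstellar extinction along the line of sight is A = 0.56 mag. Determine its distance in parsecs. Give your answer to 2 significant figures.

d ≈ 9.8 pc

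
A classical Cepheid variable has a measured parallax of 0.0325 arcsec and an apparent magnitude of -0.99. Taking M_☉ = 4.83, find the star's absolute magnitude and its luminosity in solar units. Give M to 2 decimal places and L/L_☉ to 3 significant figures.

d = 1/p = 1/0.0325″ = 30.77 pc
M = m − 5 log₁₀ d + 5 = -0.99 − 5·1.4881 + 5 = -3.431
M − M_☉ = -3.431 − 4.83 = -8.261
L/L_☉ = 10^(−0.4 × -8.261) = 2015

M ≈ -3.43; L/L_☉ ≈ 2010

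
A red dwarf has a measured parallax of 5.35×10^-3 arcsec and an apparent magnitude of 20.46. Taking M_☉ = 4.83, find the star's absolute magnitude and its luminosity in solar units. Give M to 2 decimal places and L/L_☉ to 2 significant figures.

M ≈ 14.10; L/L_☉ ≈ 2.0×10^-4

d = 1/p = 1/5.35×10^-3″ = 186.9 pc
M = m − 5 log₁₀ d + 5 = 20.46 − 5·2.2716 + 5 = 14.102
M − M_☉ = 14.102 − 4.83 = 9.272
L/L_☉ = 10^(−0.4 × 9.272) = 1.956×10^-4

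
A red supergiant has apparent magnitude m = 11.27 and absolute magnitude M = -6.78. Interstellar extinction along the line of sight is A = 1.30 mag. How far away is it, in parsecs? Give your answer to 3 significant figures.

d ≈ 22400 pc

m − M = 5 log₁₀(d/10 pc) + A  ⇒  11.27 − (-6.78) − 1.30 = 5 log₁₀(d/10)
16.750 = 5 log₁₀(d/10)
log₁₀ d = (m − M − A)/5 + 1 = 4.3500
d = 10^4.3500 = 22390 pc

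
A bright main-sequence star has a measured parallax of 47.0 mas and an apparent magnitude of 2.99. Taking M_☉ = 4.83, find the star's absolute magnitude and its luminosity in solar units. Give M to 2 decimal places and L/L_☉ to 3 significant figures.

d = 1/p = 1000/47.0 mas = 21.28 pc
M = m − 5 log₁₀ d + 5 = 2.99 − 5·1.3279 + 5 = 1.350
M − M_☉ = 1.350 − 4.83 = -3.480
L/L_☉ = 10^(−0.4 × -3.480) = 24.65

M ≈ 1.35; L/L_☉ ≈ 24.6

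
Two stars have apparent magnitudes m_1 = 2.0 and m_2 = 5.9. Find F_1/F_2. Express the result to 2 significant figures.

F_1/F_2 ≈ 36

Δm = 2.0 − (5.9) = -3.9
Flux ratio = 10^(−0.4 Δm) = 10^(−0.4 × -3.9) = 10^1.560 = 36.31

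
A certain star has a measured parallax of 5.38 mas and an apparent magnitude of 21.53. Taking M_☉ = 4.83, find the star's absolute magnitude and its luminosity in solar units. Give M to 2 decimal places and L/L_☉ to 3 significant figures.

d = 1/p = 1000/5.38 mas = 185.9 pc
M = m − 5 log₁₀ d + 5 = 21.53 − 5·2.2692 + 5 = 15.184
M − M_☉ = 15.184 − 4.83 = 10.354
L/L_☉ = 10^(−0.4 × 10.354) = 7.218×10^-5

M ≈ 15.18; L/L_☉ ≈ 7.22×10^-5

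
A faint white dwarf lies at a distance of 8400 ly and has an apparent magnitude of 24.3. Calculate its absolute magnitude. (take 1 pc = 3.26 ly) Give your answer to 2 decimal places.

d = 8400 ly / 3.26 = 2577 pc
5 log₁₀(d/10 pc) = 5 log₁₀(2577) − 5 = 12.055
M = m − 5 log₁₀(d/10) = 24.3 − 12.055 = 12.245

M ≈ 12.24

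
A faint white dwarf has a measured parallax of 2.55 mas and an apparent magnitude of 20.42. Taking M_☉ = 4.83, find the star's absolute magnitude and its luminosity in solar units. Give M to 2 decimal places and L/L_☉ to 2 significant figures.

M ≈ 12.45; L/L_☉ ≈ 8.9×10^-4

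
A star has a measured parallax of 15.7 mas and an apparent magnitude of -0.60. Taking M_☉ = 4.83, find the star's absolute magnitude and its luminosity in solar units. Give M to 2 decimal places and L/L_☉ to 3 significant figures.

d = 1/p = 1000/15.7 mas = 63.69 pc
M = m − 5 log₁₀ d + 5 = -0.60 − 5·1.8041 + 5 = -4.621
M − M_☉ = -4.621 − 4.83 = -9.451
L/L_☉ = 10^(−0.4 × -9.451) = 6028

M ≈ -4.62; L/L_☉ ≈ 6030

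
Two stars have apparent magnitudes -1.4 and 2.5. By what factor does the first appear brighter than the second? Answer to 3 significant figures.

36.3

Magnitude difference = -3.9
Flux ratio = 10^(−0.4 Δm) = 10^(−0.4 × -3.9) = 10^1.560 = 36.31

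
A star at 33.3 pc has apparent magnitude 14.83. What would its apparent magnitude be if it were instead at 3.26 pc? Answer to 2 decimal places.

m ≈ 9.78

Flux ∝ 1/d², so Δm = 5 log₁₀(d₂/d₁) = 5 log₁₀(3.26/33.3) = -5.046
m₂ = m₁ + Δm = 14.83 + (-5.046) = 9.784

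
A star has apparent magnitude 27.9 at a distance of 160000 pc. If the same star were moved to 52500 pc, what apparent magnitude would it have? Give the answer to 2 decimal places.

Flux ∝ 1/d², so Δm = 5 log₁₀(d₂/d₁) = 5 log₁₀(52500/160000) = -2.420
m₂ = m₁ + Δm = 27.9 + (-2.420) = 25.480

m ≈ 25.48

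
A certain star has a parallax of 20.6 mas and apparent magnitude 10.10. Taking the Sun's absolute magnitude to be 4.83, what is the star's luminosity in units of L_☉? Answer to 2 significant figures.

L/L_☉ ≈ 0.18

d = 1/p = 1000/20.6 mas = 48.54 pc
M = m − 5 log₁₀ d + 5 = 10.10 − 5·1.6861 + 5 = 6.669
M − M_☉ = 6.669 − 4.83 = 1.839
L/L_☉ = 10^(−0.4 × 1.839) = 0.1838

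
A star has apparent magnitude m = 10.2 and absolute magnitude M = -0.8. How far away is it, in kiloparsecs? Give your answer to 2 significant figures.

d ≈ 1.6 kpc

Distance modulus: m − M = 10.2 − (-0.8) = 11.000
m − M = 5 log₁₀ d − 5
log₁₀ d = (m − M)/5 + 1 = 3.2000
d = 10^3.2000 = 1585 pc
= 1.585 kpc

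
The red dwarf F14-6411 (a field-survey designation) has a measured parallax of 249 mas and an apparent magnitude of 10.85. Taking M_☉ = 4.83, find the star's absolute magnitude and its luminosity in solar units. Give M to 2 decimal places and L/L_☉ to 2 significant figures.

M ≈ 12.83; L/L_☉ ≈ 6.3×10^-4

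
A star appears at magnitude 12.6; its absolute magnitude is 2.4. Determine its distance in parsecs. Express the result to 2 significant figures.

μ = m − M = 10.200
m − M = 5 log₁₀ d − 5
log₁₀ d = (m − M)/5 + 1 = 3.0400
d = 10^3.0400 = 1096 pc

d ≈ 1100 pc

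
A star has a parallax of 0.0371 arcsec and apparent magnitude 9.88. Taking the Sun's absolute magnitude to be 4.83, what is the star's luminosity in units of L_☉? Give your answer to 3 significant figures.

d = 1/p = 1/0.0371″ = 26.95 pc
M = m − 5 log₁₀ d + 5 = 9.88 − 5·1.4306 + 5 = 7.727
M − M_☉ = 7.727 − 4.83 = 2.897
L/L_☉ = 10^(−0.4 × 2.897) = 0.06938

L/L_☉ ≈ 0.0694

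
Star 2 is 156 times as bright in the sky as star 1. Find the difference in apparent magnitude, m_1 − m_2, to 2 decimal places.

m_1 − m_2 ≈ 5.48

Pogson: Δm = −2.5 log₁₀(ratio) = −2.5 log₁₀(156) = −2.5 × 2.1931 = -5.483
Star 2 is brighter so has the smaller magnitude: m_1 − m_2 is positive.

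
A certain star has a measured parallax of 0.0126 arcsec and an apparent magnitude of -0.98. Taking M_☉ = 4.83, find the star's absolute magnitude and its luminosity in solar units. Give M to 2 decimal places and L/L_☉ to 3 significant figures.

M ≈ -5.48; L/L_☉ ≈ 13300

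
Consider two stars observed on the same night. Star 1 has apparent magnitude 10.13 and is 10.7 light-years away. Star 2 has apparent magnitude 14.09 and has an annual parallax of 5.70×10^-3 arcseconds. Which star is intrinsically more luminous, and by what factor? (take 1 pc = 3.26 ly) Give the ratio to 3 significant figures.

Star 1: d = 10.7 ly / 3.26 = 3.282 pc
Star 1: M = m − 5 log₁₀ d + 5 = 10.13 − 5·0.5162 + 5 = 12.549
Star 2: d = 1/p = 1/5.70×10^-3″ = 175.4 pc
Star 2: M = m − 5 log₁₀ d + 5 = 14.09 − 5·2.2441 + 5 = 7.869
ΔM = M_1 − M_2 = 12.549 − (7.869) = 4.680; smaller M is more luminous → Star 2.
L ratio = 10^(0.4 |ΔM|) = 10^1.872 = 74.46

Star 2 is more luminous, by a factor of 74.5.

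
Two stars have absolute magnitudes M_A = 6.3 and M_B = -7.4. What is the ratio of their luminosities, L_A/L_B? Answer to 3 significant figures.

ΔM = M_A − M_B = 13.7
L_A/L_B = 10^(−0.4 ΔM) = 10^-5.480 = 3.311×10^-6

L_A/L_B ≈ 3.31×10^-6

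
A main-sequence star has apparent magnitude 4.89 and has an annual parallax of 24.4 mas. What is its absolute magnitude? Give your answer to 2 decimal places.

M ≈ 1.83

p = 24.4 mas = 0.0244″ → d = 1/p = 40.98 pc
5 log₁₀(d/10 pc) = 5 log₁₀(40.98) − 5 = 3.063
M = m − 5 log₁₀(d/10) = 4.89 − 3.063 = 1.827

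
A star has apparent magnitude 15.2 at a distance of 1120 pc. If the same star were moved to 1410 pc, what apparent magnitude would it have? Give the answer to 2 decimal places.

m ≈ 15.70

Flux ∝ 1/d², so Δm = 5 log₁₀(d₂/d₁) = 5 log₁₀(1410/1120) = 0.500
m₂ = m₁ + Δm = 15.2 + (0.500) = 15.700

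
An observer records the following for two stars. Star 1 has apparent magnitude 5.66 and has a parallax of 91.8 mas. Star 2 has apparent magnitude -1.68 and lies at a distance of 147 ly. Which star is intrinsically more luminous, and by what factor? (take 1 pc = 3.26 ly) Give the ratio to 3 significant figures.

Star 2 is more luminous, by a factor of 14800.

Star 1: p = 91.8 mas = 0.0918″ → d = 1/p = 10.89 pc
Star 1: M = m − 5 log₁₀ d + 5 = 5.66 − 5·1.0372 + 5 = 5.474
Star 2: d = 147 ly / 3.26 = 45.09 pc
Star 2: M = m − 5 log₁₀ d + 5 = -1.68 − 5·1.6541 + 5 = -4.950
ΔM = M_1 − M_2 = 5.474 − (-4.950) = 10.425; smaller M is more luminous → Star 2.
L ratio = 10^(0.4 |ΔM|) = 10^4.170 = 14790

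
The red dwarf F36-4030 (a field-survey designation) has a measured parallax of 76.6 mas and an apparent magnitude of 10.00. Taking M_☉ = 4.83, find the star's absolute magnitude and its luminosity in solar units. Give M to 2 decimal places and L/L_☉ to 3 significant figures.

M ≈ 9.42; L/L_☉ ≈ 0.0146

d = 1/p = 1000/76.6 mas = 13.05 pc
M = m − 5 log₁₀ d + 5 = 10.00 − 5·1.1158 + 5 = 9.421
M − M_☉ = 9.421 − 4.83 = 4.591
L/L_☉ = 10^(−0.4 × 4.591) = 0.01457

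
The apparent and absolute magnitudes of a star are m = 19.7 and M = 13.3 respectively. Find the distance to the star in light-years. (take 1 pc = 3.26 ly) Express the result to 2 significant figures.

Distance modulus: m − M = 19.7 − (13.3) = 6.400
m − M = 5 log₁₀ d − 5
log₁₀ d = (m − M)/5 + 1 = 2.2800
d = 10^2.2800 = 190.5 pc
= 621.2 ly

d ≈ 620 ly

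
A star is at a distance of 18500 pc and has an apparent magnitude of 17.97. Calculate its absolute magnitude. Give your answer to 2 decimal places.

M ≈ 1.63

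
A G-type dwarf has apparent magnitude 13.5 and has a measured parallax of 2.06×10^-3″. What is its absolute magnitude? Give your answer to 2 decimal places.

M ≈ 5.07

d = 1/p = 1/2.06×10^-3″ = 485.4 pc
5 log₁₀(d/10 pc) = 5 log₁₀(485.4) − 5 = 8.431
M = m − 5 log₁₀(d/10) = 13.5 − 8.431 = 5.069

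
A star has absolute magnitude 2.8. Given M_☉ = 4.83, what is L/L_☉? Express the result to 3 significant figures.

M − M_☉ = 2.8 − 4.83 = -2.030
L/L_☉ = 10^(−0.4 (M − M_☉)) = 10^0.812 = 6.486

L/L_☉ ≈ 6.49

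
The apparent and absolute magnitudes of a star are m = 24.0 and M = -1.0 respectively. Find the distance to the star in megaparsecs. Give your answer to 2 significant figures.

d ≈ 1.0 Mpc

μ = m − M = 25.000
m − M = 5 log₁₀ d − 5
log₁₀ d = (m − M)/5 + 1 = 6.0000
d = 10^6.0000 = 1.000×10^6 pc
= 1.000 Mpc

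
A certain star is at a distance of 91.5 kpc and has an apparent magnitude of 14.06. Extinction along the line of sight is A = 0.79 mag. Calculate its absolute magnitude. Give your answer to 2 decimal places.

d = 91.5 kpc = 91500 pc
5 log₁₀(d/10 pc) = 5 log₁₀(91500) − 5 = 19.807
M = m − 5 log₁₀(d/10) − A = 14.06 − 19.807 − 0.79 = -6.537

M ≈ -6.54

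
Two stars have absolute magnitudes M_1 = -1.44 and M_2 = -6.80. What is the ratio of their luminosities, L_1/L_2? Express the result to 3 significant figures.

L_1/L_2 ≈ 7.18×10^-3

ΔM = M_1 − M_2 = 5.36
L_1/L_2 = 10^(−0.4 ΔM) = 10^-2.144 = 7.178×10^-3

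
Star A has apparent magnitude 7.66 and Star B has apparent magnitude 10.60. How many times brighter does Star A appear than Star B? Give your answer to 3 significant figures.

Δm = 7.66 − (10.60) = -2.94
Flux ratio = 10^(−0.4 Δm) = 10^(−0.4 × -2.94) = 10^1.176 = 15.00

15.0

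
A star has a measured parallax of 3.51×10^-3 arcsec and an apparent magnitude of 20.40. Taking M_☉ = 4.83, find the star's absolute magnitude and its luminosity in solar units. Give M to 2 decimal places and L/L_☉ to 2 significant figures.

M ≈ 13.13; L/L_☉ ≈ 4.8×10^-4

d = 1/p = 1/3.51×10^-3″ = 284.9 pc
M = m − 5 log₁₀ d + 5 = 20.40 − 5·2.4547 + 5 = 13.127
M − M_☉ = 13.127 − 4.83 = 8.297
L/L_☉ = 10^(−0.4 × 8.297) = 4.802×10^-4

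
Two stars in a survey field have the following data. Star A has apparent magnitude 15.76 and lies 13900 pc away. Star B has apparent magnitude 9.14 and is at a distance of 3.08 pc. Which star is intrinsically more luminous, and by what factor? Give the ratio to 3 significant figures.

Star A: M = m − 5 log₁₀ d + 5 = 15.76 − 5·4.1430 + 5 = 0.045
Star B: M = m − 5 log₁₀ d + 5 = 9.14 − 5·0.4886 + 5 = 11.697
ΔM = M_A − M_B = 0.045 − (11.697) = -11.652; smaller M is more luminous → Star A.
L ratio = 10^(0.4 |ΔM|) = 10^4.661 = 45810

Star A is more luminous, by a factor of 45800.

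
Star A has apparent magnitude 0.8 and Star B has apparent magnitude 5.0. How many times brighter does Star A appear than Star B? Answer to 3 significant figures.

Δm = 0.8 − (5.0) = -4.2
Flux ratio = 10^(−0.4 Δm) = 10^(−0.4 × -4.2) = 10^1.680 = 47.86

47.9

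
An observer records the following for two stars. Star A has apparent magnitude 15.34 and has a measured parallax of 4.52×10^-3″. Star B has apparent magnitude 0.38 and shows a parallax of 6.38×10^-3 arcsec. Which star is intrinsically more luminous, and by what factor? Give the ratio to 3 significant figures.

Star A: d = 1/p = 1/4.52×10^-3″ = 221.2 pc
Star A: M = m − 5 log₁₀ d + 5 = 15.34 − 5·2.3449 + 5 = 8.616
Star B: d = 1/p = 1/6.38×10^-3″ = 156.7 pc
Star B: M = m − 5 log₁₀ d + 5 = 0.38 − 5·2.1952 + 5 = -5.596
ΔM = M_A − M_B = 8.616 − (-5.596) = 14.212; smaller M is more luminous → Star B.
L ratio = 10^(0.4 |ΔM|) = 10^5.685 = 483800

Star B is more luminous, by a factor of 484000.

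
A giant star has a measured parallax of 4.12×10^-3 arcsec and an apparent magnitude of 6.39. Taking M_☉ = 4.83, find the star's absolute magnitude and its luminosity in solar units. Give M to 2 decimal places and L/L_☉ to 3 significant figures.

M ≈ -0.54; L/L_☉ ≈ 140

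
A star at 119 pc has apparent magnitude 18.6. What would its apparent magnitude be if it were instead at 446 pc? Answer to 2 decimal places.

m ≈ 21.47

Flux ∝ 1/d², so Δm = 5 log₁₀(d₂/d₁) = 5 log₁₀(446/119) = 2.869
m₂ = m₁ + Δm = 18.6 + (2.869) = 21.469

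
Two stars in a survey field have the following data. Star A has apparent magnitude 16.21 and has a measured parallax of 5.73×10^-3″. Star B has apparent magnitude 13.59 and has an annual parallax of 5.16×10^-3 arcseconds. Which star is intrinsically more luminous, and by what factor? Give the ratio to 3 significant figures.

Star B is more luminous, by a factor of 13.8.

Star A: d = 1/p = 1/5.73×10^-3″ = 174.5 pc
Star A: M = m − 5 log₁₀ d + 5 = 16.21 − 5·2.2418 + 5 = 10.001
Star B: d = 1/p = 1/5.16×10^-3″ = 193.8 pc
Star B: M = m − 5 log₁₀ d + 5 = 13.59 − 5·2.2874 + 5 = 7.153
ΔM = M_A − M_B = 10.001 − (7.153) = 2.848; smaller M is more luminous → Star B.
L ratio = 10^(0.4 |ΔM|) = 10^1.139 = 13.77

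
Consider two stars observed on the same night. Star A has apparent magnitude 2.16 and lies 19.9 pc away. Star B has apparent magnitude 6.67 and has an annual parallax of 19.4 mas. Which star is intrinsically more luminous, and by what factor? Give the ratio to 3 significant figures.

Star A is more luminous, by a factor of 9.49.

Star A: M = m − 5 log₁₀ d + 5 = 2.16 − 5·1.2989 + 5 = 0.666
Star B: p = 19.4 mas = 0.0194″ → d = 1/p = 51.55 pc
Star B: M = m − 5 log₁₀ d + 5 = 6.67 − 5·1.7122 + 5 = 3.109
ΔM = M_A − M_B = 0.666 − (3.109) = -2.443; smaller M is more luminous → Star A.
L ratio = 10^(0.4 |ΔM|) = 10^0.977 = 9.491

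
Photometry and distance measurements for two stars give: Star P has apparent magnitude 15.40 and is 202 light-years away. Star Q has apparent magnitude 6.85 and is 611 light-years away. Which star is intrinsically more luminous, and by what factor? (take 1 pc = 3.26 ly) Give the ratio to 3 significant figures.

Star P: d = 202 ly / 3.26 = 61.96 pc
Star P: M = m − 5 log₁₀ d + 5 = 15.40 − 5·1.7921 + 5 = 11.439
Star Q: d = 611 ly / 3.26 = 187.4 pc
Star Q: M = m − 5 log₁₀ d + 5 = 6.85 − 5·2.2728 + 5 = 0.486
ΔM = M_P − M_Q = 11.439 − (0.486) = 10.953; smaller M is more luminous → Star Q.
L ratio = 10^(0.4 |ΔM|) = 10^4.381 = 24060

Star Q is more luminous, by a factor of 24100.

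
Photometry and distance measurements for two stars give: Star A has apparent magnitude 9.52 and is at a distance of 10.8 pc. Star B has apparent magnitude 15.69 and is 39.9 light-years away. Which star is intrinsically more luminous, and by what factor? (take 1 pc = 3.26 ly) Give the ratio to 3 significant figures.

Star A is more luminous, by a factor of 229.

Star A: M = m − 5 log₁₀ d + 5 = 9.52 − 5·1.0334 + 5 = 9.353
Star B: d = 39.9 ly / 3.26 = 12.24 pc
Star B: M = m − 5 log₁₀ d + 5 = 15.69 − 5·1.0878 + 5 = 15.251
ΔM = M_A − M_B = 9.353 − (15.251) = -5.898; smaller M is more luminous → Star A.
L ratio = 10^(0.4 |ΔM|) = 10^2.359 = 228.7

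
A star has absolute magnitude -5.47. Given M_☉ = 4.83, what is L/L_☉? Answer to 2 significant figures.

M − M_☉ = -5.47 − 4.83 = -10.300
L/L_☉ = 10^(−0.4 (M − M_☉)) = 10^4.120 = 13180

L/L_☉ ≈ 13000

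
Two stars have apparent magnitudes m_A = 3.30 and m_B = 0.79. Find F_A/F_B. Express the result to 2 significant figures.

Δm = 3.30 − (0.79) = 2.51
Flux ratio = 10^(−0.4 Δm) = 10^(−0.4 × 2.51) = 10^-1.004 = 0.09908

F_A/F_B ≈ 0.099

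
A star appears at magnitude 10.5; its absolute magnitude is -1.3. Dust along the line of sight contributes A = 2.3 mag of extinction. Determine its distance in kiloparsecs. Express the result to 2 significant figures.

m − M = 5 log₁₀(d/10 pc) + A  ⇒  10.5 − (-1.3) − 2.3 = 5 log₁₀(d/10)
9.500 = 5 log₁₀(d/10)
log₁₀ d = (m − M − A)/5 + 1 = 2.9000
d = 10^2.9000 = 794.3 pc
= 0.7943 kpc

d ≈ 0.79 kpc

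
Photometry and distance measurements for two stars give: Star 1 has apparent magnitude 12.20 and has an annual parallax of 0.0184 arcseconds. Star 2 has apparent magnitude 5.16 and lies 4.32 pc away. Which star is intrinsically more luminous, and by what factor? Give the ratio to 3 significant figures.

Star 1: d = 1/p = 1/0.0184″ = 54.35 pc
Star 1: M = m − 5 log₁₀ d + 5 = 12.20 − 5·1.7352 + 5 = 8.524
Star 2: M = m − 5 log₁₀ d + 5 = 5.16 − 5·0.6355 + 5 = 6.983
ΔM = M_1 − M_2 = 8.524 − (6.983) = 1.542; smaller M is more luminous → Star 2.
L ratio = 10^(0.4 |ΔM|) = 10^0.617 = 4.136

Star 2 is more luminous, by a factor of 4.14.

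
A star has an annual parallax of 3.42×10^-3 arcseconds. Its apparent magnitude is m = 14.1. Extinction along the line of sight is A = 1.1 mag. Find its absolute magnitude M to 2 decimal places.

M ≈ 5.67

d = 1/p = 1/3.42×10^-3″ = 292.4 pc
5 log₁₀(d/10 pc) = 5 log₁₀(292.4) − 5 = 7.330
M = m − 5 log₁₀(d/10) − A = 14.1 − 7.330 − 1.1 = 5.670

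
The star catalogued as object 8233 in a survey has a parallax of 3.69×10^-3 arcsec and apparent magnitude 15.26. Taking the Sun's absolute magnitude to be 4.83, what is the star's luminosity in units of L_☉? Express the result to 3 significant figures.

L/L_☉ ≈ 0.0494

d = 1/p = 1/3.69×10^-3″ = 271.0 pc
M = m − 5 log₁₀ d + 5 = 15.26 − 5·2.4330 + 5 = 8.095
M − M_☉ = 8.095 − 4.83 = 3.265
L/L_☉ = 10^(−0.4 × 3.265) = 0.04943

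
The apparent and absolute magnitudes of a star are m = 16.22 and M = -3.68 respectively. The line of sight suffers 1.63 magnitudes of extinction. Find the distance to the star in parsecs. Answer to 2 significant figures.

m − M = 5 log₁₀(d/10 pc) + A  ⇒  16.22 − (-3.68) − 1.63 = 5 log₁₀(d/10)
18.270 = 5 log₁₀(d/10)
log₁₀ d = (m − M − A)/5 + 1 = 4.6540
d = 10^4.6540 = 45080 pc

d ≈ 45000 pc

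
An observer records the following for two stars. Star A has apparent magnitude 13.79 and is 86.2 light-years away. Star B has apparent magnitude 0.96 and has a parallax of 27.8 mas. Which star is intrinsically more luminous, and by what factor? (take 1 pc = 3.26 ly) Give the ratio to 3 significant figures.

Star B is more luminous, by a factor of 251000.

Star A: d = 86.2 ly / 3.26 = 26.44 pc
Star A: M = m − 5 log₁₀ d + 5 = 13.79 − 5·1.4223 + 5 = 11.679
Star B: p = 27.8 mas = 0.0278″ → d = 1/p = 35.97 pc
Star B: M = m − 5 log₁₀ d + 5 = 0.96 − 5·1.5560 + 5 = -1.820
ΔM = M_A − M_B = 11.679 − (-1.820) = 13.498; smaller M is more luminous → Star B.
L ratio = 10^(0.4 |ΔM|) = 10^5.399 = 250800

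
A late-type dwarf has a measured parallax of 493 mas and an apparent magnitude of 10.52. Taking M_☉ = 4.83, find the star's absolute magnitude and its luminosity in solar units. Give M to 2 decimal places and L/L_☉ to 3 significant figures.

d = 1/p = 1000/493 mas = 2.028 pc
M = m − 5 log₁₀ d + 5 = 10.52 − 5·0.3072 + 5 = 13.984
M − M_☉ = 13.984 − 4.83 = 9.154
L/L_☉ = 10^(−0.4 × 9.154) = 2.179×10^-4

M ≈ 13.98; L/L_☉ ≈ 2.18×10^-4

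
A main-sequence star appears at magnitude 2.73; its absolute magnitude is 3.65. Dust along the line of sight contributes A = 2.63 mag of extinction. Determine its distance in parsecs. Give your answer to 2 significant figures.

d ≈ 1.9 pc

m − M = 5 log₁₀(d/10 pc) + A  ⇒  2.73 − (3.65) − 2.63 = 5 log₁₀(d/10)
-3.550 = 5 log₁₀(d/10)
log₁₀ d = (m − M − A)/5 + 1 = 0.2900
d = 10^0.2900 = 1.950 pc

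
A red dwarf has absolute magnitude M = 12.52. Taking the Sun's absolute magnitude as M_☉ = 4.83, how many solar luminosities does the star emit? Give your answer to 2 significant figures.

L/L_☉ ≈ 8.4×10^-4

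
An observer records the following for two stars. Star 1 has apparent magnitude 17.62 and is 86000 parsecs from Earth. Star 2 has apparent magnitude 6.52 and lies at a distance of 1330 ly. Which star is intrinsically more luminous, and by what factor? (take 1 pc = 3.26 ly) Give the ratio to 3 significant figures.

Star 1 is more luminous, by a factor of 1.61.

Star 1: M = m − 5 log₁₀ d + 5 = 17.62 − 5·4.9345 + 5 = -2.052
Star 2: d = 1330 ly / 3.26 = 408.0 pc
Star 2: M = m − 5 log₁₀ d + 5 = 6.52 − 5·2.6106 + 5 = -1.533
ΔM = M_1 − M_2 = -2.052 − (-1.533) = -0.519; smaller M is more luminous → Star 1.
L ratio = 10^(0.4 |ΔM|) = 10^0.208 = 1.613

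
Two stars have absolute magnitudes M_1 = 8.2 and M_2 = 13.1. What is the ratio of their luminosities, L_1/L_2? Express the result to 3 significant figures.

L_1/L_2 ≈ 91.2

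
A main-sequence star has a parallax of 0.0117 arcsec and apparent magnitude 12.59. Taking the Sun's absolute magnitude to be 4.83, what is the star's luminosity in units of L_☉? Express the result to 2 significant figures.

L/L_☉ ≈ 0.057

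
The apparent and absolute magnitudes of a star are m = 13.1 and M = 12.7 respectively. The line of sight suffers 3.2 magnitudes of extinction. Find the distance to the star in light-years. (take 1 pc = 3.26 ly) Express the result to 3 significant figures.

m − M = 5 log₁₀(d/10 pc) + A  ⇒  13.1 − (12.7) − 3.2 = 5 log₁₀(d/10)
-2.800 = 5 log₁₀(d/10)
log₁₀ d = (m − M − A)/5 + 1 = 0.4400
d = 10^0.4400 = 2.754 pc
= 8.979 ly

d ≈ 8.98 ly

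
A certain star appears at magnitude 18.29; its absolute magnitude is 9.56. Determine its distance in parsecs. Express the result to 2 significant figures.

μ = m − M = 8.730
m − M = 5 log₁₀ d − 5
log₁₀ d = (m − M)/5 + 1 = 2.7460
d = 10^2.7460 = 557.2 pc

d ≈ 560 pc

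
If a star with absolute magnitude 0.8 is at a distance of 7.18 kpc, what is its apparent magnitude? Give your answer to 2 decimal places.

m ≈ 15.08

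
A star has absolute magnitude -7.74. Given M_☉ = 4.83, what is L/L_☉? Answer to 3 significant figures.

L/L_☉ ≈ 107000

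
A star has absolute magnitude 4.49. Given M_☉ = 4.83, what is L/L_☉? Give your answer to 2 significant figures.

L/L_☉ ≈ 1.4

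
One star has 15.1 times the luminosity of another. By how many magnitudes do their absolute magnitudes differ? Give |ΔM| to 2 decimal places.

|ΔM| ≈ 2.95

Pogson: ΔM = −2.5 log₁₀(ratio) = −2.5 log₁₀(15.1) = −2.5 × 1.1790 = -2.947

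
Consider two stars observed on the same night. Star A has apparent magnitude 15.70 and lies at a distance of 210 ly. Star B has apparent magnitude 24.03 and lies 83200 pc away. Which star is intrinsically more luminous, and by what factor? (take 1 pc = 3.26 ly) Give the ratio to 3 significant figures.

Star A: d = 210 ly / 3.26 = 64.42 pc
Star A: M = m − 5 log₁₀ d + 5 = 15.70 − 5·1.8090 + 5 = 11.655
Star B: M = m − 5 log₁₀ d + 5 = 24.03 − 5·4.9201 + 5 = 4.429
ΔM = M_A − M_B = 11.655 − (4.429) = 7.226; smaller M is more luminous → Star B.
L ratio = 10^(0.4 |ΔM|) = 10^2.890 = 776.7

Star B is more luminous, by a factor of 777.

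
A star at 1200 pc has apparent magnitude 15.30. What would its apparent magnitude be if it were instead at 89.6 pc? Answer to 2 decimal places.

Flux ∝ 1/d², so Δm = 5 log₁₀(d₂/d₁) = 5 log₁₀(89.6/1200) = -5.634
m₂ = m₁ + Δm = 15.30 + (-5.634) = 9.666

m ≈ 9.67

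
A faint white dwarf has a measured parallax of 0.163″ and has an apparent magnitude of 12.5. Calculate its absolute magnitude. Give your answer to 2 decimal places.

d = 1/p = 1/0.163″ = 6.135 pc
5 log₁₀(d/10 pc) = 5 log₁₀(6.135) − 5 = -1.061
M = m − 5 log₁₀(d/10) = 12.5 + 1.061 = 13.561

M ≈ 13.56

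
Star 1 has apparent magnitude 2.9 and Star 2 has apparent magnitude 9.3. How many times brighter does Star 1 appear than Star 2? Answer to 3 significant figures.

Magnitude difference = -6.4
Flux ratio = 10^(−0.4 Δm) = 10^(−0.4 × -6.4) = 10^2.560 = 363.1

363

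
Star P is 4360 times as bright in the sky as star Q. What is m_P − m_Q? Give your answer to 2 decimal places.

m_P − m_Q ≈ -9.10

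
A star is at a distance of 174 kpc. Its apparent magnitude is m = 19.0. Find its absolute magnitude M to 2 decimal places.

M ≈ -2.20

d = 174 kpc = 174000 pc
5 log₁₀(d/10 pc) = 5 log₁₀(174000) − 5 = 21.203
M = m − 5 log₁₀(d/10) = 19.0 − 21.203 = -2.203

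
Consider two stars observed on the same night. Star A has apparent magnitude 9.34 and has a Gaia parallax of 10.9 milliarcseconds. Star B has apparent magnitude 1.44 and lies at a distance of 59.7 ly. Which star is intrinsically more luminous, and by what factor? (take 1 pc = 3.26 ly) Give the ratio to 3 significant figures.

Star B is more luminous, by a factor of 57.6.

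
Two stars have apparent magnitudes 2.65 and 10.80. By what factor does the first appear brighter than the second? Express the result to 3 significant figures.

1820

Magnitude difference = -8.15
Flux ratio = 10^(−0.4 Δm) = 10^(−0.4 × -8.15) = 10^3.260 = 1820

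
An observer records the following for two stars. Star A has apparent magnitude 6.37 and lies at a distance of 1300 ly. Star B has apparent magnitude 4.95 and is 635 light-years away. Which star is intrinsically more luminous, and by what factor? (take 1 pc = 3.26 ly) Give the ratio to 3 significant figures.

Star A is more luminous, by a factor of 1.13.

Star A: d = 1300 ly / 3.26 = 398.8 pc
Star A: M = m − 5 log₁₀ d + 5 = 6.37 − 5·2.6007 + 5 = -1.634
Star B: d = 635 ly / 3.26 = 194.8 pc
Star B: M = m − 5 log₁₀ d + 5 = 4.95 − 5·2.2896 + 5 = -1.498
ΔM = M_A − M_B = -1.634 − (-1.498) = -0.136; smaller M is more luminous → Star A.
L ratio = 10^(0.4 |ΔM|) = 10^0.054 = 1.133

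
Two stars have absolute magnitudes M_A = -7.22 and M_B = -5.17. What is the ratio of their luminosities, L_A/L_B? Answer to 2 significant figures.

ΔM = M_A − M_B = -2.05
L_A/L_B = 10^(−0.4 ΔM) = 10^0.820 = 6.607

L_A/L_B ≈ 6.6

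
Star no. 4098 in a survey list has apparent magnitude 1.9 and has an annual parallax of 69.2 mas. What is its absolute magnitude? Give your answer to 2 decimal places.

p = 69.2 mas = 0.0692″ → d = 1/p = 14.45 pc
5 log₁₀(d/10 pc) = 5 log₁₀(14.45) − 5 = 0.799
M = m − 5 log₁₀(d/10) = 1.9 − 0.799 = 1.101

M ≈ 1.10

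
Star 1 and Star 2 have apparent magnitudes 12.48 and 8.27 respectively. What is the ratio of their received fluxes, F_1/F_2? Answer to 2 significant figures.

Δm = 12.48 − (8.27) = 4.21
Flux ratio = 10^(−0.4 Δm) = 10^(−0.4 × 4.21) = 10^-1.684 = 0.02070

F_1/F_2 ≈ 0.021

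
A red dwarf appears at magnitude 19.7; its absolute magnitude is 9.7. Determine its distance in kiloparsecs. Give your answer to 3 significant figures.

μ = m − M = 10.000
m − M = 5 log₁₀ d − 5
log₁₀ d = (m − M)/5 + 1 = 3.0000
d = 10^3.0000 = 1000 pc
= 1.000 kpc

d ≈ 1.00 kpc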